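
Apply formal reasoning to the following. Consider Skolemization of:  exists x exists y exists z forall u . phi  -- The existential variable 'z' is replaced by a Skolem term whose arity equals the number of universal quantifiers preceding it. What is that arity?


Quantifier prefix: exists x exists y exists z forall u
'z' is existentially quantified at position 3.
No universal quantifiers precede it.
Skolem function arity = 0 (a Skolem constant)

0


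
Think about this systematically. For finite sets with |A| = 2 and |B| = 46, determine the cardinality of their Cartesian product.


The Cartesian product A x B contains all ordered pairs (a, b).
|A x B| = |A| * |B| = 2 * 46 = 92

92


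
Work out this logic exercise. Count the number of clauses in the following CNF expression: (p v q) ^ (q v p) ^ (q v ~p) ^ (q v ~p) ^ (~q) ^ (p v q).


A CNF formula is a conjunction of clauses.
Clauses are separated by ^.
Counting the conjuncts: 6 clauses.

6


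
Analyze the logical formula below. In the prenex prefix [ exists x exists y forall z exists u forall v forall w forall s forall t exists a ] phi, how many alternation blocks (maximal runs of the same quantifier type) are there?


Quantifier-type sequence: E E A E A A A A E  (A=forall, E=exists)
Group into maximal same-type runs:
  Ex2 | Ax1 | Ex1 | Ax4 | Ex1
Number of blocks = 5

5


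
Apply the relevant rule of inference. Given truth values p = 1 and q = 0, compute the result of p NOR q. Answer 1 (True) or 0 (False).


p = 1, q = 0
Operation: p NOR q
Evaluate: 1 NOR 0 = 0

0


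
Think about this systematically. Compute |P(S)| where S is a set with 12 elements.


The power set of a set with n elements has 2^n elements.
|P(S)| = 2^12 = 4096

4096


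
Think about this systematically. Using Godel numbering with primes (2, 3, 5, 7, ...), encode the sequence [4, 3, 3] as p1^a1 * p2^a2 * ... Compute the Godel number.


Encode each element as an exponent of the corresponding prime:
  2^4 = 16
  3^3 = 27
  5^3 = 125
Product = 16 * 27 * 125 = 54000

54000


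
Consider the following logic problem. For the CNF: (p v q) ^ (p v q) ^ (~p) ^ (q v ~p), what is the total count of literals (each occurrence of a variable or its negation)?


Counting literals in each clause:
Clause 1: 2 literal(s)
Clause 2: 2 literal(s)
Clause 3: 1 literal(s)
Clause 4: 2 literal(s)
Total = 7

7


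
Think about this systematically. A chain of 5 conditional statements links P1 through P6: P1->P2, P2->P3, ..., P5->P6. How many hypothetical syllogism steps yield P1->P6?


With 5 implications in a chain connecting 6 propositions:
P1->P2, P2->P3, ..., P5->P6
Steps needed = (number of implications) - 1 = 5 - 1 = 4

4


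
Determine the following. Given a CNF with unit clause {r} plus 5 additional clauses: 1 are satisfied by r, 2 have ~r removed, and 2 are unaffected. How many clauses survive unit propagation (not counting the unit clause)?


Satisfied (removed): 1
Shortened (remain): 2
Unchanged (remain): 2
Remaining = 2 + 2 = 4

4


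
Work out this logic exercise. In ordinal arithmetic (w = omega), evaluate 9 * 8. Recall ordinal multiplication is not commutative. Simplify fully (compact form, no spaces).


Compute 9 * 8.
Ordinal * is associative and left-distributive over +, but NOT commutative; for finite n>1, n*w = w but w*n stays w*n.
Both finite; ordinal * agrees with natural *: 9 * 8 = 72.
Result = 72

72


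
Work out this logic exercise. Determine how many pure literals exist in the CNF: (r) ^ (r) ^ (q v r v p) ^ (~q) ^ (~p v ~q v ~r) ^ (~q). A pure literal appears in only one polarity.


Check each variable for pure literal status:
p: mixed (not pure)
q: mixed (not pure)
r: mixed (not pure)
Pure literal count = 0

0


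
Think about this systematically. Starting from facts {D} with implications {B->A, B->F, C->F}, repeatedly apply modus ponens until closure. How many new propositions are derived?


Initial facts: {D}
Apply modus ponens to closure:
  (no implication fires)
Final known: {D}
New propositions: {(none)}
Count = 0

0


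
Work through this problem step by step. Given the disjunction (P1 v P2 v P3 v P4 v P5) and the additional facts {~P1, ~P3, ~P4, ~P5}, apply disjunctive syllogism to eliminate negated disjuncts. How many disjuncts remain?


Original disjuncts (5): P1, P2, P3, P4, P5
Negated (eliminate): ~P1, ~P3, ~P4, ~P5
Remaining disjuncts: P2
Count = 5 - 4 = 1

1


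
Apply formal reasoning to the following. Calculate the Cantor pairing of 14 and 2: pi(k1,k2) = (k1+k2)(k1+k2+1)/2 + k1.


k1 + k2 = 16
(k1+k2)(k1+k2+1)/2 = 16 * 17 / 2 = 136
pi = 136 + 14 = 150

150


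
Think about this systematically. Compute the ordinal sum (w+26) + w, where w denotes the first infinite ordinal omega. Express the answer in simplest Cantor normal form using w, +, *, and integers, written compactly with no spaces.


Compute (w+26) + w.
Ordinal + is associative but NOT commutative; for finite n>0, n + w = w but w + n stays w+n.
(w+26) + w = w + (26+w) = w + w = w*2 (the finite tail 26 is absorbed by the right w).
Result = w*2

w*2


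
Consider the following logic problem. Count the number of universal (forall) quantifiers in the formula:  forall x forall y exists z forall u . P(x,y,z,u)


Quantifier prefix: forall x forall y exists z forall u
Mark each quantifier type:
  U U E U
Universal count = 3, Existential count = 1
Asked for universal (forall) quantifiers: 3

3


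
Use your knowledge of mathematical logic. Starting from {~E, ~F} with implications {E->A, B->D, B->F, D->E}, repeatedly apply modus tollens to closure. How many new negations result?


Initial negated facts: {~E, ~F}
Apply modus tollens to closure:
  ~F and B->F  =>  ~B
  ~E and D->E  =>  ~D
Final negated: {~B, ~D, ~E, ~F}
New negations: {~B, ~D}
Count = 2

2


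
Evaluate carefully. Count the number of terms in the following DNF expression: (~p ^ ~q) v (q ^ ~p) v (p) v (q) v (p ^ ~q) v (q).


A DNF formula is a disjunction of terms (conjunctions).
Terms are separated by v.
Counting the disjuncts: 6 terms.

6


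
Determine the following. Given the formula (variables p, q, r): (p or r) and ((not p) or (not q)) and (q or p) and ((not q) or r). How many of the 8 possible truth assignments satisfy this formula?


Evaluate all 8 assignments for p, q, r:
p=0, q=0, r=0: 0
p=0, q=0, r=1: 0
p=0, q=1, r=0: 0
p=0, q=1, r=1: 1
p=1, q=0, r=0: 1
p=1, q=0, r=1: 1
p=1, q=1, r=0: 0
p=1, q=1, r=1: 0
Satisfying count = 3

3


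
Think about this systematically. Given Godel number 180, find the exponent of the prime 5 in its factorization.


Factorize 180 by dividing by 5 repeatedly.
Division steps: 5 divides 180 exactly 1 time(s).
Exponent of 5 = 1

1


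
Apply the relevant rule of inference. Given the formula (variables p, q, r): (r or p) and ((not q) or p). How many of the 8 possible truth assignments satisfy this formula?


Evaluate all 8 assignments for p, q, r:
p=0, q=0, r=0: 0
p=0, q=0, r=1: 1
p=0, q=1, r=0: 0
p=0, q=1, r=1: 0
p=1, q=0, r=0: 1
p=1, q=0, r=1: 1
p=1, q=1, r=0: 1
p=1, q=1, r=1: 1
Satisfying count = 5

5


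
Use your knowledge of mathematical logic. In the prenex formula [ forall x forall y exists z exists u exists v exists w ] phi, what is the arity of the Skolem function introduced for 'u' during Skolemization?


Quantifier prefix: forall x forall y exists z exists u exists v exists w
'u' is existentially quantified at position 4.
Universal variables preceding it: x, y
Skolem function arity = 2

2


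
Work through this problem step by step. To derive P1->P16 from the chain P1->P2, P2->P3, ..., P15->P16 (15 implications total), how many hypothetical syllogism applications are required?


With 15 implications in a chain connecting 16 propositions:
P1->P2, P2->P3, ..., P15->P16
Steps needed = (number of implications) - 1 = 15 - 1 = 14

14


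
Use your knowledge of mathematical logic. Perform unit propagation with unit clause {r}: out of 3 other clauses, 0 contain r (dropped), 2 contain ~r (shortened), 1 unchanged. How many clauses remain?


Satisfied (removed): 0
Shortened (remain): 2
Unchanged (remain): 1
Remaining = 2 + 1 = 3

3


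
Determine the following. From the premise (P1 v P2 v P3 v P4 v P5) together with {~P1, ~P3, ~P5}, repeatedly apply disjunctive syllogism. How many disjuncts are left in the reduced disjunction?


Original disjuncts (5): P1, P2, P3, P4, P5
Negated (eliminate): ~P1, ~P3, ~P5
Remaining disjuncts: P2, P4
Count = 5 - 3 = 2

2


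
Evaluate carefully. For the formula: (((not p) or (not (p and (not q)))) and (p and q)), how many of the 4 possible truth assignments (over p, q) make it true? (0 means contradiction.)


Check all 4 assignments:
p=0, q=0: 0
p=0, q=1: 0
p=1, q=0: 0
p=1, q=1: 1
Count of True = 1

1


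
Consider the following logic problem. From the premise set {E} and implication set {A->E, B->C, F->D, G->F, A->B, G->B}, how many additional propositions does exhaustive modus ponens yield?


Initial facts: {E}
Apply modus ponens to closure:
  (no implication fires)
Final known: {E}
New propositions: {(none)}
Count = 0

0


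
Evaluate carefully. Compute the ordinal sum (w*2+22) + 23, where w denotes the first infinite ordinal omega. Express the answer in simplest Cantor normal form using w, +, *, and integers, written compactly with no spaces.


Compute (w*2+22) + 23.
Ordinal + is associative but NOT commutative; for finite n>0, n + w = w but w + n stays w+n.
By associativity: (w*2+22) + 23 = w*2 + (22+23) = w*2+45.
Result = w*2+45

w*2+45


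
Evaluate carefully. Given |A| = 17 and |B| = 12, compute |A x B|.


The Cartesian product A x B contains all ordered pairs (a, b).
|A x B| = |A| * |B| = 17 * 12 = 204

204


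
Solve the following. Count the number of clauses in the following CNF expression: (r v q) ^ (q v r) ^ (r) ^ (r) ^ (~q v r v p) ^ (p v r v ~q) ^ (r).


A CNF formula is a conjunction of clauses.
Clauses are separated by ^.
Counting the conjuncts: 7 clauses.

7


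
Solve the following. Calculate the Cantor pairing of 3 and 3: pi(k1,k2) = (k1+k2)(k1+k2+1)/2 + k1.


k1 + k2 = 6
(k1+k2)(k1+k2+1)/2 = 6 * 7 / 2 = 21
pi = 21 + 3 = 24

24


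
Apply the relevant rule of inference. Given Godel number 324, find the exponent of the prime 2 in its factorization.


Factorize 324 by dividing by 2 repeatedly.
Division steps: 2 divides 324 exactly 2 time(s).
Exponent of 2 = 2

2


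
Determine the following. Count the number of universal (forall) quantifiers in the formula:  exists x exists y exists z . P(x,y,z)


Quantifier prefix: exists x exists y exists z
Mark each quantifier type:
  E E E
Universal count = 0, Existential count = 3
Asked for universal (forall) quantifiers: 0

0


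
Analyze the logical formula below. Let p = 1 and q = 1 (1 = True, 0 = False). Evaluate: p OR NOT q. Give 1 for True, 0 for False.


p = 1, q = 1
Operation: p OR NOT q
Evaluate: 1 OR NOT 1 = 1

1


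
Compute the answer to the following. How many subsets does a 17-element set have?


The power set of a set with n elements has 2^n elements.
|P(S)| = 2^17 = 131072

131072


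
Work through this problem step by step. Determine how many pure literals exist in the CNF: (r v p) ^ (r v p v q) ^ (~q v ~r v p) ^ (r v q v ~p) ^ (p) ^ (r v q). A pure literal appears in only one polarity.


Check each variable for pure literal status:
p: mixed (not pure)
q: mixed (not pure)
r: mixed (not pure)
Pure literal count = 0

0


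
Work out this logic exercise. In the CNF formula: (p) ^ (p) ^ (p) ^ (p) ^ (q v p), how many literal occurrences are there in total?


Counting literals in each clause:
Clause 1: 1 literal(s)
Clause 2: 1 literal(s)
Clause 3: 1 literal(s)
Clause 4: 1 literal(s)
Clause 5: 2 literal(s)
Total = 6

6


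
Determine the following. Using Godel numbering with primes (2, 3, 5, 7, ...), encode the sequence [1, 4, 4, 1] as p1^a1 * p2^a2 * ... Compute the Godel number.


Encode each element as an exponent of the corresponding prime:
  2^1 = 2
  3^4 = 81
  5^4 = 625
  7^1 = 7
Product = 2 * 81 * 625 * 7 = 708750

708750


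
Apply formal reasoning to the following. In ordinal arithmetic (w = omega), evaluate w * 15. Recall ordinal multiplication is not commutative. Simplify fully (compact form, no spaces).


Compute w * 15.
Ordinal * is associative and left-distributive over +, but NOT commutative; for finite n>1, n*w = w but w*n stays w*n.
w * 15 means 15 copies of w concatenated: w*15.
Result = w*15

w*15


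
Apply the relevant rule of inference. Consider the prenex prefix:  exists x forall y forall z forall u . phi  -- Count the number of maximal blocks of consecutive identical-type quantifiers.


Quantifier-type sequence: E A A A  (A=forall, E=exists)
Group into maximal same-type runs:
  Ex1 | Ax3
Number of blocks = 2

2


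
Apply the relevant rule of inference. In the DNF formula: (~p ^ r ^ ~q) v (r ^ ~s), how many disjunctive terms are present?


A DNF formula is a disjunction of terms (conjunctions).
Terms are separated by v.
Counting the disjuncts: 2 terms.

2


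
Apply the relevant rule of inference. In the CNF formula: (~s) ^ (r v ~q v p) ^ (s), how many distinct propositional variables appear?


Identify each variable that appears in the formula.
Variables found: p, q, r, s
Count = 4

4


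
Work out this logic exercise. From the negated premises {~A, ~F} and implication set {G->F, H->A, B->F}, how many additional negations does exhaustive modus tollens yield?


Initial negated facts: {~A, ~F}
Apply modus tollens to closure:
  ~F and G->F  =>  ~G
  ~A and H->A  =>  ~H
  ~F and B->F  =>  ~B
Final negated: {~A, ~B, ~F, ~G, ~H}
New negations: {~B, ~G, ~H}
Count = 3

3


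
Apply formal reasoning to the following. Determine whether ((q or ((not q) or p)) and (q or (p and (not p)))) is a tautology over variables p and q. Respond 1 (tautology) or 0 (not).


Check all 4 assignments:
p=0, q=0: 0
p=0, q=1: 1
p=1, q=0: 0
p=1, q=1: 1
Satisfying count = 2/4.
Tautology iff count = 4: no.

0


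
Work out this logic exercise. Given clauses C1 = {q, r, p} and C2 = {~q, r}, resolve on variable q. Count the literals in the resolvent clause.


Remove q from C1 and ~q from C2.
C1 remainder: {r, p}
C2 remainder: {r}
Union (resolvent): {p, r}
Resolvent has 2 literal(s).

2


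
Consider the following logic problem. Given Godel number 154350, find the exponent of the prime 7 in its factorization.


Factorize 154350 by dividing by 7 repeatedly.
Division steps: 7 divides 154350 exactly 3 time(s).
Exponent of 7 = 3

3


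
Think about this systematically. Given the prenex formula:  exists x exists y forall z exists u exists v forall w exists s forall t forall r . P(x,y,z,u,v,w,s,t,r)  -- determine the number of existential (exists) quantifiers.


Quantifier prefix: exists x exists y forall z exists u exists v forall w exists s forall t forall r
Mark each quantifier type:
  E E U E E U E U U
Universal count = 4, Existential count = 5
Asked for existential (exists) quantifiers: 5

5


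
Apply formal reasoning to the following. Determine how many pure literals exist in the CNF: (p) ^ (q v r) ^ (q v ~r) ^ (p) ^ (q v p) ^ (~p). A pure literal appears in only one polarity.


Check each variable for pure literal status:
p: mixed (not pure)
q: pure positive
r: mixed (not pure)
Pure literal count = 1

1


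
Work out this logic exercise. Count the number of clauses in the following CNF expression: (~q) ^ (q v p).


A CNF formula is a conjunction of clauses.
Clauses are separated by ^.
Counting the conjuncts: 2 clauses.

2


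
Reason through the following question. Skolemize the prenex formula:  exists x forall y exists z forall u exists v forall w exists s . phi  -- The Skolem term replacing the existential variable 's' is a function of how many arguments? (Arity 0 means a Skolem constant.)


Quantifier prefix: exists x forall y exists z forall u exists v forall w exists s
's' is existentially quantified at position 7.
Universal variables preceding it: y, u, w
Skolem function arity = 3

3


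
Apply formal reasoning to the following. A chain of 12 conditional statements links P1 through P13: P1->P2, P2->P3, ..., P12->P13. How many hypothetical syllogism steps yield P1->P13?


With 12 implications in a chain connecting 13 propositions:
P1->P2, P2->P3, ..., P12->P13
Steps needed = (number of implications) - 1 = 12 - 1 = 11

11


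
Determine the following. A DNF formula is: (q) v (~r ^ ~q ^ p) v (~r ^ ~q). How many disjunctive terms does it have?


A DNF formula is a disjunction of terms (conjunctions).
Terms are separated by v.
Counting the disjuncts: 3 terms.

3


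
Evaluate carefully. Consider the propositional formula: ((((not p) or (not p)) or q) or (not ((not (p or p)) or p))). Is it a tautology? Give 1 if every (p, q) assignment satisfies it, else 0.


Check all 4 assignments:
p=0, q=0: 1
p=0, q=1: 1
p=1, q=0: 0
p=1, q=1: 1
Satisfying count = 3/4.
Tautology iff count = 4: no.

0


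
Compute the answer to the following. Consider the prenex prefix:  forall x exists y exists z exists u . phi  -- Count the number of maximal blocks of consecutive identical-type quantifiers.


Quantifier-type sequence: A E E E  (A=forall, E=exists)
Group into maximal same-type runs:
  Ax1 | Ex3
Number of blocks = 2

2


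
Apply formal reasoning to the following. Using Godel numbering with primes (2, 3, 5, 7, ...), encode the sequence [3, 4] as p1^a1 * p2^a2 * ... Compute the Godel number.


Encode each element as an exponent of the corresponding prime:
  2^3 = 8
  3^4 = 81
Product = 8 * 81 = 648

648


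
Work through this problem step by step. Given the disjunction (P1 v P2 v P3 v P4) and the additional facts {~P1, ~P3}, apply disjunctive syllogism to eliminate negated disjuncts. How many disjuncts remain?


Original disjuncts (4): P1, P2, P3, P4
Negated (eliminate): ~P1, ~P3
Remaining disjuncts: P2, P4
Count = 4 - 2 = 2

2


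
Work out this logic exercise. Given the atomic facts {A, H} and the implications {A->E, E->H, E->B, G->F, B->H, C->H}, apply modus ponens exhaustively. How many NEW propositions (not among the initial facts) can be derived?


Initial facts: {A, H}
Apply modus ponens to closure:
  A and A->E  =>  E
  E and E->B  =>  B
Final known: {A, B, E, H}
New propositions: {B, E}
Count = 2

2


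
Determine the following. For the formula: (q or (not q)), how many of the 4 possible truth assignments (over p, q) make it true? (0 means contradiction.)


Check all 4 assignments:
p=0, q=0: 1
p=0, q=1: 1
p=1, q=0: 1
p=1, q=1: 1
Count of True = 4

4


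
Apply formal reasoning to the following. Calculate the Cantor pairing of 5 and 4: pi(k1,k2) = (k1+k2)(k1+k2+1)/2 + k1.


k1 + k2 = 9
(k1+k2)(k1+k2+1)/2 = 9 * 10 / 2 = 45
pi = 45 + 5 = 50

50


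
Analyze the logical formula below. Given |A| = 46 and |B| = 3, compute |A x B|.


The Cartesian product A x B contains all ordered pairs (a, b).
|A x B| = |A| * |B| = 46 * 3 = 138

138


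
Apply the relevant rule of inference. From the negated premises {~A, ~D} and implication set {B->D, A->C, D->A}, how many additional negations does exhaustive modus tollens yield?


Initial negated facts: {~A, ~D}
Apply modus tollens to closure:
  ~D and B->D  =>  ~B
Final negated: {~A, ~B, ~D}
New negations: {~B}
Count = 1

1


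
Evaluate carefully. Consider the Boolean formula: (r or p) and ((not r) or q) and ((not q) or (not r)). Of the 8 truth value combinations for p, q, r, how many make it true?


Evaluate all 8 assignments for p, q, r:
p=0, q=0, r=0: 0
p=0, q=0, r=1: 0
p=0, q=1, r=0: 0
p=0, q=1, r=1: 0
p=1, q=0, r=0: 1
p=1, q=0, r=1: 0
p=1, q=1, r=0: 1
p=1, q=1, r=1: 0
Satisfying count = 2

2


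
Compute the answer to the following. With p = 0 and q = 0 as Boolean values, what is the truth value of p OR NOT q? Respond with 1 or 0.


p = 0, q = 0
Operation: p OR NOT q
Evaluate: 0 OR NOT 0 = 1

1


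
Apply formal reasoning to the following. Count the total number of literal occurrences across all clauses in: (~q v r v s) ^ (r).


Counting literals in each clause:
Clause 1: 3 literal(s)
Clause 2: 1 literal(s)
Total = 4

4


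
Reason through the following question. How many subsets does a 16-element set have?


The power set of a set with n elements has 2^n elements.
|P(S)| = 2^16 = 65536

65536


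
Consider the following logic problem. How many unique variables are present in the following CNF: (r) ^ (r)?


Identify each variable that appears in the formula.
Variables found: r
Count = 1

1


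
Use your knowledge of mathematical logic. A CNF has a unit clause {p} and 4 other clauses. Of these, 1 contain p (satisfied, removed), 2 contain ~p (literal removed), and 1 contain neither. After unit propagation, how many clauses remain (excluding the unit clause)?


Satisfied (removed): 1
Shortened (remain): 2
Unchanged (remain): 1
Remaining = 2 + 1 = 3

3


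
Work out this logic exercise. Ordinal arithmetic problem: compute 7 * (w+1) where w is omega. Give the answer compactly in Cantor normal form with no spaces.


Compute 7 * (w+1).
Ordinal * is associative and left-distributive over +, but NOT commutative; for finite n>1, n*w = w but w*n stays w*n.
By left-distributivity: 7 * (w+1) = 7*w + 7*1 = w + 7 = w+7.
Result = w+7

w+7


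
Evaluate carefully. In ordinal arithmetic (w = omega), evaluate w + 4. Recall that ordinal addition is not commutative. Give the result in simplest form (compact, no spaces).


Compute w + 4.
Ordinal + is associative but NOT commutative; for finite n>0, n + w = w but w + n stays w+n.
w + 4 is already in normal form (a successor ordinal beyond w).
Result = w+4

w+4


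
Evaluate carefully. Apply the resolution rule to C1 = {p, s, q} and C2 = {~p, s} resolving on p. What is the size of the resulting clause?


Remove p from C1 and ~p from C2.
C1 remainder: {s, q}
C2 remainder: {s}
Union (resolvent): {q, s}
Resolvent has 2 literal(s).

2


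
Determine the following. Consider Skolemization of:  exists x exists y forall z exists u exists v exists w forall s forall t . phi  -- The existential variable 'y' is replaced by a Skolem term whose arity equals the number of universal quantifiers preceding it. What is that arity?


Quantifier prefix: exists x exists y forall z exists u exists v exists w forall s forall t
'y' is existentially quantified at position 2.
No universal quantifiers precede it.
Skolem function arity = 0 (a Skolem constant)

0


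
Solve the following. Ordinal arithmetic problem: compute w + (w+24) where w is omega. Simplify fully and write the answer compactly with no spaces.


Compute w + (w+24).
Ordinal + is associative but NOT commutative; for finite n>0, n + w = w but w + n stays w+n.
w + (w+24) = (w+w) + 24 = w*2+24.
Result = w*2+24

w*2+24


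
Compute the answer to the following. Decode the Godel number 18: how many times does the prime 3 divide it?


Factorize 18 by dividing by 3 repeatedly.
Division steps: 3 divides 18 exactly 2 time(s).
Exponent of 3 = 2

2


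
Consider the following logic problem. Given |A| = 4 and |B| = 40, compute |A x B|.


The Cartesian product A x B contains all ordered pairs (a, b).
|A x B| = |A| * |B| = 4 * 40 = 160

160


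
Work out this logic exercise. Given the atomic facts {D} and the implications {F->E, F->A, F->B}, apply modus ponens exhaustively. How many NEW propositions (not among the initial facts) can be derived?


Initial facts: {D}
Apply modus ponens to closure:
  (no implication fires)
Final known: {D}
New propositions: {(none)}
Count = 0

0


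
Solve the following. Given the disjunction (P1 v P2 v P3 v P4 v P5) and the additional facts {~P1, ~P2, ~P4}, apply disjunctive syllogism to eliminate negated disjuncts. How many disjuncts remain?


Original disjuncts (5): P1, P2, P3, P4, P5
Negated (eliminate): ~P1, ~P2, ~P4
Remaining disjuncts: P3, P5
Count = 5 - 3 = 2

2


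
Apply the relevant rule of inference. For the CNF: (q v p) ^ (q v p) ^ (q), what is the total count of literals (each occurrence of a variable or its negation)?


Counting literals in each clause:
Clause 1: 2 literal(s)
Clause 2: 2 literal(s)
Clause 3: 1 literal(s)
Total = 5

5


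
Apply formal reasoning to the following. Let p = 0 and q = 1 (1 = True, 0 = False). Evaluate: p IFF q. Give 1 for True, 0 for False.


p = 0, q = 1
Operation: p IFF q
Evaluate: 0 IFF 1 = 0

0


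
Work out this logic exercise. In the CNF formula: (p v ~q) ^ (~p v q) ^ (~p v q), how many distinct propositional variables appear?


Identify each variable that appears in the formula.
Variables found: p, q
Count = 2

2


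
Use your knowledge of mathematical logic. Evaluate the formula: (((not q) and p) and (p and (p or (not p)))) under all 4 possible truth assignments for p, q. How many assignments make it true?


Check all 4 assignments:
p=0, q=0: 0
p=0, q=1: 0
p=1, q=0: 1
p=1, q=1: 0
Count of True = 1

1


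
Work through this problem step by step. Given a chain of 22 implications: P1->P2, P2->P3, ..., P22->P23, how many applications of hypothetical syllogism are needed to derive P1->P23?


With 22 implications in a chain connecting 23 propositions:
P1->P2, P2->P3, ..., P22->P23
Steps needed = (number of implications) - 1 = 22 - 1 = 21

21


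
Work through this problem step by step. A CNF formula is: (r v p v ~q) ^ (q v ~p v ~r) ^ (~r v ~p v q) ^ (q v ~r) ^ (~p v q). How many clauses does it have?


A CNF formula is a conjunction of clauses.
Clauses are separated by ^.
Counting the conjuncts: 5 clauses.

5


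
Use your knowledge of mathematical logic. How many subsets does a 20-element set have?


The power set of a set with n elements has 2^n elements.
|P(S)| = 2^20 = 1048576

1048576


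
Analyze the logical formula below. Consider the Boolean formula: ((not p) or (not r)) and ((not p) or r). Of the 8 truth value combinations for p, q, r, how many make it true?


Evaluate all 8 assignments for p, q, r:
p=0, q=0, r=0: 1
p=0, q=0, r=1: 1
p=0, q=1, r=0: 1
p=0, q=1, r=1: 1
p=1, q=0, r=0: 0
p=1, q=0, r=1: 0
p=1, q=1, r=0: 0
p=1, q=1, r=1: 0
Satisfying count = 4

4


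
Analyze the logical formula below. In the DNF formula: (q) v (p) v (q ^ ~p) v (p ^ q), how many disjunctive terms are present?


A DNF formula is a disjunction of terms (conjunctions).
Terms are separated by v.
Counting the disjuncts: 4 terms.

4


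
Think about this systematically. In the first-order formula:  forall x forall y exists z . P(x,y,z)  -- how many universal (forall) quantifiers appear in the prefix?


Quantifier prefix: forall x forall y exists z
Mark each quantifier type:
  U U E
Universal count = 2, Existential count = 1
Asked for universal (forall) quantifiers: 2

2


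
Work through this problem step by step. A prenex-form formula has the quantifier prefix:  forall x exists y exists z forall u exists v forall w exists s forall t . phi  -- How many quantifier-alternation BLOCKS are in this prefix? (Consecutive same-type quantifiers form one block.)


Quantifier-type sequence: A E E A E A E A  (A=forall, E=exists)
Group into maximal same-type runs:
  Ax1 | Ex2 | Ax1 | Ex1 | Ax1 | Ex1 | Ax1
Number of blocks = 7

7


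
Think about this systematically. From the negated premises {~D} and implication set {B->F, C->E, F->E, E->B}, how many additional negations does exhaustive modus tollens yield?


Initial negated facts: {~D}
Apply modus tollens to closure:
  (no implication fires)
Final negated: {~D}
New negations: {(none)}
Count = 0

0


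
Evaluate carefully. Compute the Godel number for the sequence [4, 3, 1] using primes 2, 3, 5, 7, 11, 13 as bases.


Encode each element as an exponent of the corresponding prime:
  2^4 = 16
  3^3 = 27
  5^1 = 5
Product = 16 * 27 * 5 = 2160

2160


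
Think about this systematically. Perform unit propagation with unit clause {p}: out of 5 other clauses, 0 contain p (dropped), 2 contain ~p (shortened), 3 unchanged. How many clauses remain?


Satisfied (removed): 0
Shortened (remain): 2
Unchanged (remain): 3
Remaining = 2 + 3 = 5

5


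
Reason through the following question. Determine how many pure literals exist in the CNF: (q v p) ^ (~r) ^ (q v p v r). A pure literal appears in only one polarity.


Check each variable for pure literal status:
p: pure positive
q: pure positive
r: mixed (not pure)
Pure literal count = 2

2


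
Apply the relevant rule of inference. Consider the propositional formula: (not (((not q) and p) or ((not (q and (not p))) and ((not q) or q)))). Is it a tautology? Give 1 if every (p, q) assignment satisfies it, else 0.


Check all 4 assignments:
p=0, q=0: 0
p=0, q=1: 1
p=1, q=0: 0
p=1, q=1: 0
Satisfying count = 1/4.
Tautology iff count = 4: no.

0


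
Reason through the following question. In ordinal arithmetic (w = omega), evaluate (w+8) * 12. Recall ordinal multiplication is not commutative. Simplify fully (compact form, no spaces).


Compute (w+8) * 12.
Ordinal * is associative and left-distributive over +, but NOT commutative; for finite n>1, n*w = w but w*n stays w*n.
(w+8) * 12 = (w+8) repeated 12 times. Each intermediate +8 is absorbed by the following w; only the last survives: w*12+8.
Result = w*12+8

w*12+8


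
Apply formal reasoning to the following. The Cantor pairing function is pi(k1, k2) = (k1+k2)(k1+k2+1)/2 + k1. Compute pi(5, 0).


k1 + k2 = 5
(k1+k2)(k1+k2+1)/2 = 5 * 6 / 2 = 15
pi = 15 + 5 = 20

20


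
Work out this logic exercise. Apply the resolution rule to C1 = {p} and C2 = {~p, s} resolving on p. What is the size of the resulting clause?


Remove p from C1 and ~p from C2.
C1 remainder: {}
C2 remainder: {s}
Union (resolvent): {s}
Resolvent has 1 literal(s).

1


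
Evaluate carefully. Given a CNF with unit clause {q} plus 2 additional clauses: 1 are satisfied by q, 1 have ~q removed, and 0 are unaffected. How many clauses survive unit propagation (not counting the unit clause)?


Satisfied (removed): 1
Shortened (remain): 1
Unchanged (remain): 0
Remaining = 1 + 0 = 1

1


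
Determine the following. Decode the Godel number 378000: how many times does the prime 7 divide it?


Factorize 378000 by dividing by 7 repeatedly.
Division steps: 7 divides 378000 exactly 1 time(s).
Exponent of 7 = 1

1


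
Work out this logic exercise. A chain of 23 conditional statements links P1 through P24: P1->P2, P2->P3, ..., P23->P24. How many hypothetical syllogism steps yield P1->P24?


With 23 implications in a chain connecting 24 propositions:
P1->P2, P2->P3, ..., P23->P24
Steps needed = (number of implications) - 1 = 23 - 1 = 22

22


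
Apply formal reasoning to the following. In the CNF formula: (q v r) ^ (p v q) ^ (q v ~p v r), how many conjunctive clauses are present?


A CNF formula is a conjunction of clauses.
Clauses are separated by ^.
Counting the conjuncts: 3 clauses.

3


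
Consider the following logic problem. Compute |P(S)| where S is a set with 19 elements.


The power set of a set with n elements has 2^n elements.
|P(S)| = 2^19 = 524288

524288


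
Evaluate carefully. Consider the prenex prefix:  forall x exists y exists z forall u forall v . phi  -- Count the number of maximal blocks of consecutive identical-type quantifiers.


Quantifier-type sequence: A E E A A  (A=forall, E=exists)
Group into maximal same-type runs:
  Ax1 | Ex2 | Ax2
Number of blocks = 3

3


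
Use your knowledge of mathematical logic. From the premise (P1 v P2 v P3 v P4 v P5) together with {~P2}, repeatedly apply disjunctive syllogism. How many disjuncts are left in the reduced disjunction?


Original disjuncts (5): P1, P2, P3, P4, P5
Negated (eliminate): ~P2
Remaining disjuncts: P1, P3, P4, P5
Count = 5 - 1 = 4

4


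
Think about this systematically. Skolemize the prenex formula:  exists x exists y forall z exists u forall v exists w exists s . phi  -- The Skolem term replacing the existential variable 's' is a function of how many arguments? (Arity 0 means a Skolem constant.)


Quantifier prefix: exists x exists y forall z exists u forall v exists w exists s
's' is existentially quantified at position 7.
Universal variables preceding it: z, v
Skolem function arity = 2

2


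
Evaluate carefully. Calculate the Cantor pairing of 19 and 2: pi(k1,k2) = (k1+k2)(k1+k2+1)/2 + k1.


k1 + k2 = 21
(k1+k2)(k1+k2+1)/2 = 21 * 22 / 2 = 231
pi = 231 + 19 = 250

250


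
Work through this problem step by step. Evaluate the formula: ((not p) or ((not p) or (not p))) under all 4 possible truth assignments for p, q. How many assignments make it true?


Check all 4 assignments:
p=0, q=0: 1
p=0, q=1: 1
p=1, q=0: 0
p=1, q=1: 0
Count of True = 2

2


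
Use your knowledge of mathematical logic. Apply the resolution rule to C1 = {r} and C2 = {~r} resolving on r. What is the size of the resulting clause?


Remove r from C1 and ~r from C2.
C1 remainder: {}
C2 remainder: {}
Union (resolvent): {} (empty clause)
Resolvent has 0 literal(s).

0


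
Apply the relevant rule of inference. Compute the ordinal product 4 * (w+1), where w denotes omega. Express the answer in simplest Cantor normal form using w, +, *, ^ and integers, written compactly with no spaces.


Compute 4 * (w+1).
Ordinal * is associative and left-distributive over +, but NOT commutative; for finite n>1, n*w = w but w*n stays w*n.
By left-distributivity: 4 * (w+1) = 4*w + 4*1 = w + 4 = w+4.
Result = w+4

w+4


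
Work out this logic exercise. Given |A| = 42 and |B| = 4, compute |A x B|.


The Cartesian product A x B contains all ordered pairs (a, b).
|A x B| = |A| * |B| = 42 * 4 = 168

168


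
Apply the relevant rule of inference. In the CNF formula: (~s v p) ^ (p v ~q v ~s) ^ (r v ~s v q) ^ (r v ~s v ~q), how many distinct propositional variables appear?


Identify each variable that appears in the formula.
Variables found: p, q, r, s
Count = 4

4


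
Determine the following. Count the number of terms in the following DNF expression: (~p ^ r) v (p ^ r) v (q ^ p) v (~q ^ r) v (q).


A DNF formula is a disjunction of terms (conjunctions).
Terms are separated by v.
Counting the disjuncts: 5 terms.

5


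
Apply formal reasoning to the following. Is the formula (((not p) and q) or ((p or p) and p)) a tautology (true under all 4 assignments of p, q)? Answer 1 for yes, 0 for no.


Check all 4 assignments:
p=0, q=0: 0
p=0, q=1: 1
p=1, q=0: 1
p=1, q=1: 1
Satisfying count = 3/4.
Tautology iff count = 4: no.

0


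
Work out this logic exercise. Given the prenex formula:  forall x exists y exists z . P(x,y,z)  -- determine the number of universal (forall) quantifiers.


Quantifier prefix: forall x exists y exists z
Mark each quantifier type:
  U E E
Universal count = 1, Existential count = 2
Asked for universal (forall) quantifiers: 1

1


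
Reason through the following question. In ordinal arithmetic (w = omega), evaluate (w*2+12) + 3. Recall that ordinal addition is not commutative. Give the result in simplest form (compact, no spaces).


Compute (w*2+12) + 3.
Ordinal + is associative but NOT commutative; for finite n>0, n + w = w but w + n stays w+n.
By associativity: (w*2+12) + 3 = w*2 + (12+3) = w*2+15.
Result = w*2+15

w*2+15


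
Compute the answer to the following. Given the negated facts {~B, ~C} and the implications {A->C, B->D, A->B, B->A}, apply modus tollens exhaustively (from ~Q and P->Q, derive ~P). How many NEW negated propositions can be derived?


Initial negated facts: {~B, ~C}
Apply modus tollens to closure:
  ~C and A->C  =>  ~A
Final negated: {~A, ~B, ~C}
New negations: {~A}
Count = 1

1


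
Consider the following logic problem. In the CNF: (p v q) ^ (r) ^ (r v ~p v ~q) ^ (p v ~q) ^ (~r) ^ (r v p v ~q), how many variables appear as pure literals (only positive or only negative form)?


Check each variable for pure literal status:
p: mixed (not pure)
q: mixed (not pure)
r: mixed (not pure)
Pure literal count = 0

0


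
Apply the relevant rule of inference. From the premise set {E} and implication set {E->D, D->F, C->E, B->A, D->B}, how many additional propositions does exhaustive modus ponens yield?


Initial facts: {E}
Apply modus ponens to closure:
  E and E->D  =>  D
  D and D->F  =>  F
  D and D->B  =>  B
  B and B->A  =>  A
Final known: {A, B, D, E, F}
New propositions: {A, B, D, F}
Count = 4

4


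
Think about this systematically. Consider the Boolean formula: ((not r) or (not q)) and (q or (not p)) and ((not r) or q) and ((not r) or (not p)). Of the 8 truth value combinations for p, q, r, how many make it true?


Evaluate all 8 assignments for p, q, r:
p=0, q=0, r=0: 1
p=0, q=0, r=1: 0
p=0, q=1, r=0: 1
p=0, q=1, r=1: 0
p=1, q=0, r=0: 0
p=1, q=0, r=1: 0
p=1, q=1, r=0: 1
p=1, q=1, r=1: 0
Satisfying count = 3

3


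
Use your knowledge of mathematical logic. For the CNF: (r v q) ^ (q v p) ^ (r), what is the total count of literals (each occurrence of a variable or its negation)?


Counting literals in each clause:
Clause 1: 2 literal(s)
Clause 2: 2 literal(s)
Clause 3: 1 literal(s)
Total = 5

5


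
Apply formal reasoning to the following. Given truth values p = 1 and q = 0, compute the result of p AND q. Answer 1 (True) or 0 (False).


p = 1, q = 0
Operation: p AND q
Evaluate: 1 AND 0 = 0

0


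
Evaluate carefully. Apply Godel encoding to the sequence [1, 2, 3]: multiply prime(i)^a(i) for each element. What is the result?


Encode each element as an exponent of the corresponding prime:
  2^1 = 2
  3^2 = 9
  5^3 = 125
Product = 2 * 9 * 125 = 2250

2250


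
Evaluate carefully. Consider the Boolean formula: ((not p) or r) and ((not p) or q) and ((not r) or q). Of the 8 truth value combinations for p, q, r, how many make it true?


Evaluate all 8 assignments for p, q, r:
p=0, q=0, r=0: 1
p=0, q=0, r=1: 0
p=0, q=1, r=0: 1
p=0, q=1, r=1: 1
p=1, q=0, r=0: 0
p=1, q=0, r=1: 0
p=1, q=1, r=0: 0
p=1, q=1, r=1: 1
Satisfying count = 4

4


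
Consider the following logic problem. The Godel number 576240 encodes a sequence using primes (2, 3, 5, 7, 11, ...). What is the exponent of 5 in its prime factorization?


Factorize 576240 by dividing by 5 repeatedly.
Division steps: 5 divides 576240 exactly 1 time(s).
Exponent of 5 = 1

1


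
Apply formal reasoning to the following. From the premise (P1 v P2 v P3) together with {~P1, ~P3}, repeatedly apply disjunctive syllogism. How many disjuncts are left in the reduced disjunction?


Original disjuncts (3): P1, P2, P3
Negated (eliminate): ~P1, ~P3
Remaining disjuncts: P2
Count = 3 - 2 = 1

1


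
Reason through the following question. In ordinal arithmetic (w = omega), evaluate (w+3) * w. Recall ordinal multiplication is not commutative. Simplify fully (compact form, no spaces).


Compute (w+3) * w.
Ordinal * is associative and left-distributive over +, but NOT commutative; for finite n>1, n*w = w but w*n stays w*n.
(w+3) * w = sup{(w+3)*k : k<w} = sup{w*k+3} = w^2 (the +3 tail is absorbed in the limit).
Result = w^2

w^2


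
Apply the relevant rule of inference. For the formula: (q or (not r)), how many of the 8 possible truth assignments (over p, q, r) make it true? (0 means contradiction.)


Check all 8 assignments:
p=0, q=0, r=0: 1
p=0, q=0, r=1: 0
p=0, q=1, r=0: 1
p=0, q=1, r=1: 1
p=1, q=0, r=0: 1
p=1, q=0, r=1: 0
p=1, q=1, r=0: 1
p=1, q=1, r=1: 1
Count of True = 6

6


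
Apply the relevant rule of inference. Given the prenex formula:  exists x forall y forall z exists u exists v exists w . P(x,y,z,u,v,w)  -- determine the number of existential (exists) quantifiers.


Quantifier prefix: exists x forall y forall z exists u exists v exists w
Mark each quantifier type:
  E U U E E E
Universal count = 2, Existential count = 4
Asked for existential (exists) quantifiers: 4

4


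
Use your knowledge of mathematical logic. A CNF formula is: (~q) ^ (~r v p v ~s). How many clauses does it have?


A CNF formula is a conjunction of clauses.
Clauses are separated by ^.
Counting the conjuncts: 2 clauses.

2
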